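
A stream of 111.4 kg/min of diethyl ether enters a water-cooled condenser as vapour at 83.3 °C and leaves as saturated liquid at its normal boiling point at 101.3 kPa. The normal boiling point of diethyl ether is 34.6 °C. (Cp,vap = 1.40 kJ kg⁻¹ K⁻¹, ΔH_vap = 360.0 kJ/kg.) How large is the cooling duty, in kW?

vapour 83.3→34.6 °C: -68.18 kJ/kg
condensation at 34.6 °C: -360 kJ/kg
Δh = -68.18 + -360 = -428.18 kJ/kg
Q = ṁ·Δh = 111.4 kg/min × -428.18 kJ/kg = -47699 kJ/min
|Q| = 794.99 kW

Q_c = 795 kW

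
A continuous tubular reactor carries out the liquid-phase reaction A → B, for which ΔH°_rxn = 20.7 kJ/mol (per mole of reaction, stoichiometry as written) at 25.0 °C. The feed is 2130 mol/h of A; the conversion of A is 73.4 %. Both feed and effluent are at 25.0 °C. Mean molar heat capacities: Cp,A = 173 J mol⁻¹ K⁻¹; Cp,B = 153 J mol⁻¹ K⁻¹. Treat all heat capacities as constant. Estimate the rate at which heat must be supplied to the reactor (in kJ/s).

Q_in = 8.99 kJ/s

Extent of reaction ξ = 0.734 × 2130 = 1563.4 mol/h
Reaction term: ξ·ΔH°_rxn = 1563.4 × 20.7 = 32363 kJ/h
Q = ΔH = 32363 kJ/h = 8.9897 kW
Heat supplied = 8.9897 kJ/s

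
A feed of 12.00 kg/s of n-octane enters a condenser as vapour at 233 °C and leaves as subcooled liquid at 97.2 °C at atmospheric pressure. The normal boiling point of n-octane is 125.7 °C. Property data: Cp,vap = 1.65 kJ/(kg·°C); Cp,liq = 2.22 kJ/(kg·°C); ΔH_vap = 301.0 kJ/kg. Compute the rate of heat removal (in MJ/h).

Q_c = 23400 MJ/h

vapour 233→125.7 °C: -177.04 kJ/kg
condensation at 125.7 °C: -301 kJ/kg
liquid 125.7→97.2 °C: -63.27 kJ/kg
Δh = -177.04 + -301 + -63.27 = -541.31 kJ/kg
Q = ṁ·Δh = 12.00 kg/s × -541.31 kJ/kg = -6495.8 kJ/s
|Q| = 6495.8 kW = 23385 MJ/h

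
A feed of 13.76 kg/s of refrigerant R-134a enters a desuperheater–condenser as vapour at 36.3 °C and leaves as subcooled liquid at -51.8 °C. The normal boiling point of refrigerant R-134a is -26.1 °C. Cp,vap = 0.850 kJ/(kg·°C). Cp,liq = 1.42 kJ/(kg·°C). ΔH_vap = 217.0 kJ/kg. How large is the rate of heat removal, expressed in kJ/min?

vapour 36.3→-26.1 °C: -53.04 kJ/kg
condensation at -26.1 °C: -217 kJ/kg
liquid -26.1→-51.8 °C: -36.494 kJ/kg
Δh = -53.04 + -217 + -36.494 = -306.53 kJ/kg
Q = ṁ·Δh = 13.76 kg/s × -306.53 kJ/kg = -4217.9 kJ/s
|Q| = 4217.9 kW = 253070 kJ/min

Q_c = 253000 kJ/min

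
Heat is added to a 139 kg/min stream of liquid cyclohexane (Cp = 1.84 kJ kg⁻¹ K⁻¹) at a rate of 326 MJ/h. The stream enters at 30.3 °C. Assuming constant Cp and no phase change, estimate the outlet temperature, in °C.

T_out = 51.5 °C

Q = 326 MJ/h = 5433.3 kJ/min
ΔT = Q/(ṁ·Cp) = 5433.3/(139×1.84) = 21.244 K
T_out = 30.3 + 21.244 = 51.544 °C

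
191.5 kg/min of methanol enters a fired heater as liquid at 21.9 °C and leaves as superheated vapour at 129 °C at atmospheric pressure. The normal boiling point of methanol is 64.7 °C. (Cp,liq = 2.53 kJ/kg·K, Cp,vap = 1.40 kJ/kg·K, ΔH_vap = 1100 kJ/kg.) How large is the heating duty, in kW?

liquid 21.9→64.7 °C: 108.28 kJ/kg
vaporisation at 64.7 °C: 1100 kJ/kg
vapour 64.7→129 °C: 90.02 kJ/kg
Δh = 108.28 + 1100 + 90.02 = 1298.3 kJ/kg
Q = ṁ·Δh = 191.5 kg/min × 1298.3 kJ/kg = 248630 kJ/min
|Q| = 4143.8 kW

Q = 4140 kW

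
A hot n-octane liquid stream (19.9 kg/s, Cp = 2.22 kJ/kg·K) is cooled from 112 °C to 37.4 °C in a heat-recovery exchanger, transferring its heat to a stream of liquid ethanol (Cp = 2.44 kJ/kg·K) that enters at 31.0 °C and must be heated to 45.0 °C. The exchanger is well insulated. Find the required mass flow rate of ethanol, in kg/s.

Heat released by hot stream: Q = 19.9 × 2.22 × (112 − 37.4) = 3295.7 kJ/s
Energy balance on cold side (adiabatic exchanger): Q = ṁ_c·Cp_c·(T_c,out − T_c,in)
ṁ_c = 3295.7 / [2.44 × (45.0 − 31.0)] = 96.478 kg/s

ṁ_c = 96.5 kg/s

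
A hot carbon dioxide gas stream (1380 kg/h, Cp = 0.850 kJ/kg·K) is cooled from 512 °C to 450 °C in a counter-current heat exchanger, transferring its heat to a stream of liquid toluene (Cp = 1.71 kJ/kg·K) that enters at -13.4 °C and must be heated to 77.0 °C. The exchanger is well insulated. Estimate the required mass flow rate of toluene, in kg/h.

ṁ_c = 470 kg/h

Heat released by hot stream: Q = 1380 × 0.850 × (512 − 450) = 72726 kJ/h
Energy balance on cold side (adiabatic exchanger): Q = ṁ_c·Cp_c·(T_c,out − T_c,in)
ṁ_c = 72726 / [1.71 × (77.0 − -13.4)] = 470.46 kg/h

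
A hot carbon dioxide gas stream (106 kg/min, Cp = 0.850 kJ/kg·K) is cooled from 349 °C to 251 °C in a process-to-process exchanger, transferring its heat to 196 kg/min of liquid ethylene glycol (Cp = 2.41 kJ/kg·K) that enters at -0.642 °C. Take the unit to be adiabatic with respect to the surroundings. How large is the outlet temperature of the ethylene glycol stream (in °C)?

T_c,out = 18.1 °C

Heat released by hot stream: Q = 106 × 0.850 × (349 − 251) = 8829.8 kJ/min
Energy balance on cold side (adiabatic exchanger): Q = ṁ_c·Cp_c·(T_c,out − T_c,in)
T_c,out = -0.642 + 8829.8/(196 × 2.41) = 18.051 °C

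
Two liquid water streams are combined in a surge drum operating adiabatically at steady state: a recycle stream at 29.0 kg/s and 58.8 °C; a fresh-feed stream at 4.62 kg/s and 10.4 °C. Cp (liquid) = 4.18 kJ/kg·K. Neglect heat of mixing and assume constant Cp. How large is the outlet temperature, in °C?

Energy balance with Q = 0: Σ ṁᵢCp,ᵢ(T_out − Tᵢ) = 0
Σ ṁᵢCp,ᵢTᵢ = 29.0×4.18×58.8 + 4.62×4.18×10.4 = 7328.6
Σ ṁᵢCp,ᵢ = 29.0×4.18 + 4.62×4.18 = 140.53
T_out = 7328.6 / 140.53 = 52.149 °C

T_out = 52.1 °C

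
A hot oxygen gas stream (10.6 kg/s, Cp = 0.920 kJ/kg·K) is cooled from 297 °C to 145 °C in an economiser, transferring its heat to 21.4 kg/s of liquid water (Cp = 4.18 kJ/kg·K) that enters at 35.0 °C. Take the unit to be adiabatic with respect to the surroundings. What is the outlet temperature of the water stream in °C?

Heat released by hot stream: Q = 10.6 × 0.920 × (297 − 145) = 1482.3 kJ/s
Energy balance on cold side (adiabatic exchanger): Q = ṁ_c·Cp_c·(T_c,out − T_c,in)
T_c,out = 35.0 + 1482.3/(21.4 × 4.18) = 51.571 °C

T_c,out = 51.6 °C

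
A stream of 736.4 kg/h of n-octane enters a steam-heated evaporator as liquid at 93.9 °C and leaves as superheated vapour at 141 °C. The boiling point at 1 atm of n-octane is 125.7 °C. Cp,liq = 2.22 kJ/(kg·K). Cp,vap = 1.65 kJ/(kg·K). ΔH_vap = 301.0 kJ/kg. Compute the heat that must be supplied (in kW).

Q = 81.2 kW

liquid 93.9→125.7 °C: 70.596 kJ/kg
vaporisation at 125.7 °C: 301 kJ/kg
vapour 125.7→141 °C: 25.245 kJ/kg
Δh = 70.596 + 301 + 25.245 = 396.84 kJ/kg
Q = ṁ·Δh = 736.4 kg/h × 396.84 kJ/kg = 292230 kJ/h
|Q| = 81.176 kW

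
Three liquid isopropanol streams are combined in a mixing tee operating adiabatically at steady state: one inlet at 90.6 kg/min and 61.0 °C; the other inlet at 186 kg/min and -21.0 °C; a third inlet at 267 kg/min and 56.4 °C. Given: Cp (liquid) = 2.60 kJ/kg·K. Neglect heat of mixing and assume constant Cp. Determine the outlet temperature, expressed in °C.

T_out = 30.7 °C

Adiabatic, steady state ⇒ Σ ṁᵢCp,ᵢ(T_out − Tᵢ) = 0
T_out = Σ ṁᵢCp,ᵢTᵢ / Σ ṁᵢCp,ᵢ
      = 43366 / 1413.4 = 30.683 °C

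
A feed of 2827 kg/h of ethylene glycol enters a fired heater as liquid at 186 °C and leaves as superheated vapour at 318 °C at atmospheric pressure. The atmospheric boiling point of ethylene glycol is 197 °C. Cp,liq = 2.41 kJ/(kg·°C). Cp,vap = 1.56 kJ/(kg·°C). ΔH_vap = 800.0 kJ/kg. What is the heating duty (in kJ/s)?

Q = 797 kJ/s

liquid 186→197 °C: 26.51 kJ/kg
vaporisation at 197 °C: 800 kJ/kg
vapour 197→318 °C: 188.76 kJ/kg
Δh = 26.51 + 800 + 188.76 = 1015.3 kJ/kg
Q = ṁ·Δh = 2827 kg/h × 1015.3 kJ/kg = 2.8702e+06 kJ/h
|Q| = 797.27 kW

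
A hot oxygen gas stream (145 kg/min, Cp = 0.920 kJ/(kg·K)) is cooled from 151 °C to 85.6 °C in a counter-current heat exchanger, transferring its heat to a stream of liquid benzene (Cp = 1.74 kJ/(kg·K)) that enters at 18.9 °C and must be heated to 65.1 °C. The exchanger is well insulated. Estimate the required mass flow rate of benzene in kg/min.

ṁ_c = 109 kg/min

Heat released by hot stream: Q = 145 × 0.920 × (151 − 85.6) = 8724.4 kJ/min
Energy balance on cold side (adiabatic exchanger): Q = ṁ_c·Cp_c·(T_c,out − T_c,in)
ṁ_c = 8724.4 / [1.74 × (65.1 − 18.9)] = 108.53 kg/min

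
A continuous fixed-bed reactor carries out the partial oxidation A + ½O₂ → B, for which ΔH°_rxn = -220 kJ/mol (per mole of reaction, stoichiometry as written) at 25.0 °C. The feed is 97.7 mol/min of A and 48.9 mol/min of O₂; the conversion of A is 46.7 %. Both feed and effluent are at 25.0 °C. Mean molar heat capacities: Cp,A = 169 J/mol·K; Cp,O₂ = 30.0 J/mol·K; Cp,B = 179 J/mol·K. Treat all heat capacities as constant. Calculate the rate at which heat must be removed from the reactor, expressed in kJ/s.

Extent of reaction ξ = 0.467 × 97.7 = 45.626 mol/min
Reaction term: ξ·ΔH°_rxn = 45.626 × -220 = -10038 kJ/min
Q = ΔH = -10038 kJ/min = -167.29 kW
Heat removed = 167.29 kJ/s

Q_out = 167 kJ/s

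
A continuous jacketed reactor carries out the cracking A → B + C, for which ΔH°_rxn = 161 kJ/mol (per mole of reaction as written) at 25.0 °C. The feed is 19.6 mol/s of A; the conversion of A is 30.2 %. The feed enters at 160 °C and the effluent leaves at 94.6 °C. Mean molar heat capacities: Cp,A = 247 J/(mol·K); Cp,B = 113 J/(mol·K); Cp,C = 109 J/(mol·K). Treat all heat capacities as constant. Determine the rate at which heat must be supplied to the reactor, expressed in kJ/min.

Extent of reaction ξ = 0.302 × 19.6 = 5.9192 mol/s
Reaction term: ξ·ΔH°_rxn = 5.9192 × 161 = 952.99 kJ/s
Sensible, feed 160→25 °C: -653.56 kJ/s
Outlet flows (mol/s): A 13.681, B 5.9192, C 5.9192
Sensible, products 25→94.6 °C: 326.65 kJ/s
Q = ΔH = 626.08 kJ/s = 626.08 kW
Heat supplied = 37565 kJ/min

Q_in = 37600 kJ/min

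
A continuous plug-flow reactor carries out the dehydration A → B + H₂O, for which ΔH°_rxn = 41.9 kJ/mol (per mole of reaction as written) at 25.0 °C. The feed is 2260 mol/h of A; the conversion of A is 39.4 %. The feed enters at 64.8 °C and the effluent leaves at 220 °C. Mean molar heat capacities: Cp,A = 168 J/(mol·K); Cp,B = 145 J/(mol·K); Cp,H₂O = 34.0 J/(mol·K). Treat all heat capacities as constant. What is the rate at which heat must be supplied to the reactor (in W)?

Q_in = 27300 W

Extent of reaction ξ = 0.394 × 2260 = 890.44 mol/h
Reaction term: ξ·ΔH°_rxn = 890.44 × 41.9 = 37309 kJ/h
Sensible, feed 64.8→25 °C: -15111 kJ/h
Outlet flows (mol/h): A 1369.6, B 890.44, H₂O 890.44
Sensible, products 25→220 °C: 75948 kJ/h
Q = ΔH = 98146 kJ/h = 27.263 kW
Heat supplied = 27263 W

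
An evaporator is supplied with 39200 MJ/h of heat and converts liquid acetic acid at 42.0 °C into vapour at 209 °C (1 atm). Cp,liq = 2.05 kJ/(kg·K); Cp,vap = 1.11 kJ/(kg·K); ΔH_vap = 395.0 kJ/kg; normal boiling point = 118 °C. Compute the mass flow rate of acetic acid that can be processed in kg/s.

Δh = 2.05×(118−42.0) + 395.0 + 1.11×(209−118) = 651.81 kJ/kg
Q = 39200 MJ/h = 10889 kJ/s = 10889 kJ/s
ṁ = Q/Δh = 10889 / 651.81 = 16.706 kg/s

ṁ = 16.7 kg/s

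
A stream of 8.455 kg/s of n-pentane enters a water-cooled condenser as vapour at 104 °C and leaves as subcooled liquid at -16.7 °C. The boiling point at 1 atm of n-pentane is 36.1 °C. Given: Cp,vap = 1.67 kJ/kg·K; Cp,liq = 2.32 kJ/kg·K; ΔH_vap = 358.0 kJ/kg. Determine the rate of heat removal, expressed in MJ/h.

Q_c = 18100 MJ/h

vapour 104→36.1 °C: -113.39 kJ/kg
condensation at 36.1 °C: -358 kJ/kg
liquid 36.1→-16.7 °C: -122.5 kJ/kg
Δh = -113.39 + -358 + -122.5 = -593.89 kJ/kg
Q = ṁ·Δh = 8.455 kg/s × -593.89 kJ/kg = -5021.3 kJ/s
|Q| = 5021.3 kW = 18077 MJ/h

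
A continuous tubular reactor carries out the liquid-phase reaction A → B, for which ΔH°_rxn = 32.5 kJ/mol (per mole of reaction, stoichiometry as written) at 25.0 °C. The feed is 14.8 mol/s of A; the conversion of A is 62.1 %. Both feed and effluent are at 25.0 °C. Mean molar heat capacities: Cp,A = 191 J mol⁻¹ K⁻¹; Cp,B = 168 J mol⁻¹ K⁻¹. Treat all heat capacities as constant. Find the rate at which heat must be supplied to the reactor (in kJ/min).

Q_in = 17900 kJ/min

Extent of reaction ξ = 0.621 × 14.8 = 9.1908 mol/s
Reaction term: ξ·ΔH°_rxn = 9.1908 × 32.5 = 298.7 kJ/s
Q = ΔH = 298.7 kJ/s = 298.7 kW
Heat supplied = 17922 kJ/min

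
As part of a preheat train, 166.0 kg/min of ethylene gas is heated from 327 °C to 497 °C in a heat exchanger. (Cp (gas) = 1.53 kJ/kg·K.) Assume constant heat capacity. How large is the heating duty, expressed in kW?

Q = ṁ·Cp·ΔT = 166.0 × 1.53 × (497 − 327) = 43177 kJ/min
Converting: 43177 / 60 s = 719.61 kW

Q = 720 kW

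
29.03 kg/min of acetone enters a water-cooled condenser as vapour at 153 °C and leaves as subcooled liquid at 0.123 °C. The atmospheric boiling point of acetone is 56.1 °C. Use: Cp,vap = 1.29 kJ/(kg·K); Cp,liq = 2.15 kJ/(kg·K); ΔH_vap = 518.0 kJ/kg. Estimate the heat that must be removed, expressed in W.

Q_c = 369000 W

vapour 153→56.1 °C: -125 kJ/kg
condensation at 56.1 °C: -518 kJ/kg
liquid 56.1→0.123 °C: -120.35 kJ/kg
Δh = -125 + -518 + -120.35 = -763.35 kJ/kg
Q = ṁ·Δh = 29.03 kg/min × -763.35 kJ/kg = -22160 kJ/min
|Q| = 369.33 kW = 369330 W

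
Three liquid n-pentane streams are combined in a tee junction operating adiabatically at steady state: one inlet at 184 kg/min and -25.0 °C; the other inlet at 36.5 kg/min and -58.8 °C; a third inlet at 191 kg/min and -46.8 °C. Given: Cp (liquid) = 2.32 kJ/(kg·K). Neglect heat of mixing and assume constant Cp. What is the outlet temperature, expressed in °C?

T_out = -38.1 °C

No heat crosses the boundary, so H_out = H_in.
T_out = Σ ṁᵢCp,ᵢTᵢ / Σ ṁᵢCp,ᵢ
      = -36389 / 954.68 = -38.117 °C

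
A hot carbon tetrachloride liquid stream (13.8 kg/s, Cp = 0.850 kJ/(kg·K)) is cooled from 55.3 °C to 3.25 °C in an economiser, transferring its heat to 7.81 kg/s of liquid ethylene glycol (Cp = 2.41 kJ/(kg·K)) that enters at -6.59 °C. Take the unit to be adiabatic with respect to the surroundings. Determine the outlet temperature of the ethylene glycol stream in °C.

T_c,out = 25.8 °C

Heat released by hot stream: Q = 13.8 × 0.850 × (55.3 − 3.25) = 610.55 kJ/s
Energy balance on cold side (adiabatic exchanger): Q = ṁ_c·Cp_c·(T_c,out − T_c,in)
T_c,out = -6.59 + 610.55/(7.81 × 2.41) = 25.848 °C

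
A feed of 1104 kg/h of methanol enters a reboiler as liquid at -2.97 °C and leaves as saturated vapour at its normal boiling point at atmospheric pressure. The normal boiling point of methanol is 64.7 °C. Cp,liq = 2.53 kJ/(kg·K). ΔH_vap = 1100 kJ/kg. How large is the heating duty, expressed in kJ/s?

liquid -2.97→64.7 °C: 171.21 kJ/kg
vaporisation at 64.7 °C: 1100 kJ/kg
Δh = 171.21 + 1100 = 1271.2 kJ/kg
Q = ṁ·Δh = 1104 kg/h × 1271.2 kJ/kg = 1.4034e+06 kJ/h
|Q| = 389.84 kW

Q = 390 kJ/s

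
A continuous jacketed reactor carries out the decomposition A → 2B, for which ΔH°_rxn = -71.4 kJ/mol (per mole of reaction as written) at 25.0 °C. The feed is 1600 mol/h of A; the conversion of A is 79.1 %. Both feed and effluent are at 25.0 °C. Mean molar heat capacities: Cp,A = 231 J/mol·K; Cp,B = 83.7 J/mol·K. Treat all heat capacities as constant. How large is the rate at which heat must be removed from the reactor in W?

Q_out = 25100 W

Extent of reaction ξ = 0.791 × 1600 = 1265.6 mol/h
Reaction term: ξ·ΔH°_rxn = 1265.6 × -71.4 = -90364 kJ/h
Q = ΔH = -90364 kJ/h = -25.101 kW
Heat removed = 25101 W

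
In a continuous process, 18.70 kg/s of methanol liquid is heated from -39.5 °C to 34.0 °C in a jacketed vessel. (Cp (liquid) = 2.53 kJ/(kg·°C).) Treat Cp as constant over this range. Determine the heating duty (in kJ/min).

Q = 209000 kJ/min

Q = ṁ·Cp·ΔT = 18.70 × 2.53 × (34.0 − -39.5) = 3477.4 kJ/s
Heating duty = 208640 kJ/min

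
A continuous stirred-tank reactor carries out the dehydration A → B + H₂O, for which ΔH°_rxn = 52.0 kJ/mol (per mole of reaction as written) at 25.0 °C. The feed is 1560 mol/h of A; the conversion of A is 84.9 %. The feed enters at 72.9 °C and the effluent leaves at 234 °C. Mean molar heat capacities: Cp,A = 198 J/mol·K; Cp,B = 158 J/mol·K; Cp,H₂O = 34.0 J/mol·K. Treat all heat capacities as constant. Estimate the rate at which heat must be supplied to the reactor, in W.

Extent of reaction ξ = 0.849 × 1560 = 1324.4 mol/h
Reaction term: ξ·ΔH°_rxn = 1324.4 × 52.0 = 68871 kJ/h
Sensible, feed 72.9→25 °C: -14795 kJ/h
Outlet flows (mol/h): A 235.56, B 1324.4, H₂O 1324.4
Sensible, products 25→234 °C: 62895 kJ/h
Q = ΔH = 116970 kJ/h = 32.492 kW
Heat supplied = 32492 W

Q_in = 32500 W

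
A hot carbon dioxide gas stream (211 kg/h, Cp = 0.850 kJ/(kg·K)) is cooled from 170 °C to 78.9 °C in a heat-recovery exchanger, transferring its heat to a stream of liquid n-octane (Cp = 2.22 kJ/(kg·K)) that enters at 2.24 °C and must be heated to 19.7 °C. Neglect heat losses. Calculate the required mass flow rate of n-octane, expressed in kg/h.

ṁ_c = 422 kg/h

Heat released by hot stream: Q = 211 × 0.850 × (170 − 78.9) = 16339 kJ/h
Energy balance on cold side (adiabatic exchanger): Q = ṁ_c·Cp_c·(T_c,out − T_c,in)
ṁ_c = 16339 / [2.22 × (19.7 − 2.24)] = 421.52 kg/h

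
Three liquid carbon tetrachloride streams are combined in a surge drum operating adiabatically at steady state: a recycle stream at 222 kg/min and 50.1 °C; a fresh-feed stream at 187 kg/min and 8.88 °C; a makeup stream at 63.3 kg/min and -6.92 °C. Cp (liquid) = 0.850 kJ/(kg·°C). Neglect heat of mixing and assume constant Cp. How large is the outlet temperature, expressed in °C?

T_out = 26.1 °C

Adiabatic, steady state ⇒ Σ ṁᵢCp,ᵢ(T_out − Tᵢ) = 0
T_out = Σ ṁᵢCp,ᵢTᵢ / Σ ṁᵢCp,ᵢ
      = 10493 / 401.45 = 26.137 °C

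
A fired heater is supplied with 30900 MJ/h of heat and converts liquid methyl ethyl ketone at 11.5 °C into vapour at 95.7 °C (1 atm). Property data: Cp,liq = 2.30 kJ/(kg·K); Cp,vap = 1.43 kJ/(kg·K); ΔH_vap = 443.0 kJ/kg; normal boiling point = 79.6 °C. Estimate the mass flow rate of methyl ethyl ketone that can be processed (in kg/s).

ṁ = 13.8 kg/s

Δh = 2.30×(79.6−11.5) + 443.0 + 1.43×(95.7−79.6) = 622.65 kJ/kg
Q = 30900 MJ/h = 8583.3 kJ/s = 8583.3 kJ/s
ṁ = Q/Δh = 8583.3 / 622.65 = 13.785 kg/s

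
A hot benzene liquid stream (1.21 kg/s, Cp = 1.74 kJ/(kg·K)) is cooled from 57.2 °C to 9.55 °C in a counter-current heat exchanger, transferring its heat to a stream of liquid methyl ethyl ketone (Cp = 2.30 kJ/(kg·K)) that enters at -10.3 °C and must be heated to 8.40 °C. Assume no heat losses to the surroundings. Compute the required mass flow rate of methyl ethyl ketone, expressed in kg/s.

Heat released by hot stream: Q = 1.21 × 1.74 × (57.2 − 9.55) = 100.32 kJ/s
Energy balance on cold side (adiabatic exchanger): Q = ṁ_c·Cp_c·(T_c,out − T_c,in)
ṁ_c = 100.32 / [2.30 × (8.40 − -10.3)] = 2.3325 kg/s

ṁ_c = 2.33 kg/s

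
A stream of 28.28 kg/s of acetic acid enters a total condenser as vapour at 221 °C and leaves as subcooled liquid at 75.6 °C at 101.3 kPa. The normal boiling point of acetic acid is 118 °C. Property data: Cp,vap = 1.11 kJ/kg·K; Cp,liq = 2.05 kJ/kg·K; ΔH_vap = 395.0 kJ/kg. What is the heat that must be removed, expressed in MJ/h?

Q_c = 60700 MJ/h

vapour 221→118 °C: -114.33 kJ/kg
condensation at 118 °C: -395 kJ/kg
liquid 118→75.6 °C: -86.92 kJ/kg
Δh = -114.33 + -395 + -86.92 = -596.25 kJ/kg
Q = ṁ·Δh = 28.28 kg/s × -596.25 kJ/kg = -16862 kJ/s
|Q| = 16862 kW = 60703 MJ/h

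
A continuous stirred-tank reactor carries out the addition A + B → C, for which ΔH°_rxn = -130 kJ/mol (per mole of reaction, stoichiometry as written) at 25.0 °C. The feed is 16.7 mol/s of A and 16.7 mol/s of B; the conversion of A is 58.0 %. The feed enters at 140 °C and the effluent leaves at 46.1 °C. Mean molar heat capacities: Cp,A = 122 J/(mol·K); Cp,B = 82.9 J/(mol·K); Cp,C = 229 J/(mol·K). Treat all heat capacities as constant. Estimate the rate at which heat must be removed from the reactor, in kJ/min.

Extent of reaction ξ = 0.580 × 16.7 = 9.686 mol/s
Reaction term: ξ·ΔH°_rxn = 9.686 × -130 = -1259.2 kJ/s
Sensible, feed 140→25 °C: -393.51 kJ/s
Outlet flows (mol/s): A 7.014, B 7.014, C 9.686
Sensible, products 25→46.1 °C: 77.126 kJ/s
Q = ΔH = -1575.6 kJ/s = -1575.6 kW
Heat removed = 94534 kJ/min

Q_out = 94500 kJ/min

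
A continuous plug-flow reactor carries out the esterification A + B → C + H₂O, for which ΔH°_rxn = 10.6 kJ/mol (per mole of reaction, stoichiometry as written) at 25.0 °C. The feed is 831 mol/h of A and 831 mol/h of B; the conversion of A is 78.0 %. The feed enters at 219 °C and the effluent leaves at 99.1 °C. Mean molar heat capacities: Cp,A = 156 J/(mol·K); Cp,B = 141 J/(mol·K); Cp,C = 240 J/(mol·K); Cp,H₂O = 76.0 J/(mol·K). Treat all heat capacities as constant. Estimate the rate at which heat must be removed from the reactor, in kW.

Extent of reaction ξ = 0.780 × 831 = 648.18 mol/h
Reaction term: ξ·ΔH°_rxn = 648.18 × 10.6 = 6870.7 kJ/h
Sensible, feed 219→25 °C: -47881 kJ/h
Outlet flows (mol/h): A 182.82, B 182.82, C 648.18, H₂O 648.18
Sensible, products 25→99.1 °C: 19201 kJ/h
Q = ΔH = -21809 kJ/h = -6.058 kW
Heat removed = 6.058 kW

Q_out = 6.06 kW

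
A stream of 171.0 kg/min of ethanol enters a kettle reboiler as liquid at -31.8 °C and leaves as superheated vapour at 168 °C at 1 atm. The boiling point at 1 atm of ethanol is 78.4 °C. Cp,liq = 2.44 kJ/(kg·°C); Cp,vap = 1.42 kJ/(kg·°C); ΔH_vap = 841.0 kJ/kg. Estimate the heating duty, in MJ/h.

Q = 12700 MJ/h

liquid -31.8→78.4 °C: 268.89 kJ/kg
vaporisation at 78.4 °C: 841 kJ/kg
vapour 78.4→168 °C: 127.23 kJ/kg
Δh = 268.89 + 841 + 127.23 = 1237.1 kJ/kg
Q = ṁ·Δh = 171.0 kg/min × 1237.1 kJ/kg = 211550 kJ/min
|Q| = 3525.8 kW = 12693 MJ/h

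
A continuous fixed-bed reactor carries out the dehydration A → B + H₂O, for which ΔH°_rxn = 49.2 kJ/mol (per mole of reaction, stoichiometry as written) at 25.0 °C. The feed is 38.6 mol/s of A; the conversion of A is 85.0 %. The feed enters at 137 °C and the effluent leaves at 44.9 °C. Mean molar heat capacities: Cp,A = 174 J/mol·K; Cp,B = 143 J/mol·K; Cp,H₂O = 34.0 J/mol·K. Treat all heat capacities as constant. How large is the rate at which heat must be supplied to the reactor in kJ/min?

Q_in = 59900 kJ/min

Extent of reaction ξ = 0.850 × 38.6 = 32.81 mol/s
Reaction term: ξ·ΔH°_rxn = 32.81 × 49.2 = 1614.3 kJ/s
Sensible, feed 137→25 °C: -752.24 kJ/s
Outlet flows (mol/s): A 5.79, B 32.81, H₂O 32.81
Sensible, products 25→44.9 °C: 135.62 kJ/s
Q = ΔH = 997.63 kJ/s = 997.63 kW
Heat supplied = 59858 kJ/min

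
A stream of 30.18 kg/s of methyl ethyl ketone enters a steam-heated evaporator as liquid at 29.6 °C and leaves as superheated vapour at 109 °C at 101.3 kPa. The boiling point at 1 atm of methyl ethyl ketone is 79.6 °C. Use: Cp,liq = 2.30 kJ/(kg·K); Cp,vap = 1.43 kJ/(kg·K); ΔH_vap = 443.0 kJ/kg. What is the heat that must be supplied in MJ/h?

Q = 65200 MJ/h

liquid 29.6→79.6 °C: 115 kJ/kg
vaporisation at 79.6 °C: 443 kJ/kg
vapour 79.6→109 °C: 42.042 kJ/kg
Δh = 115 + 443 + 42.042 = 600.04 kJ/kg
Q = ṁ·Δh = 30.18 kg/s × 600.04 kJ/kg = 18109 kJ/s
|Q| = 18109 kW = 65193 MJ/h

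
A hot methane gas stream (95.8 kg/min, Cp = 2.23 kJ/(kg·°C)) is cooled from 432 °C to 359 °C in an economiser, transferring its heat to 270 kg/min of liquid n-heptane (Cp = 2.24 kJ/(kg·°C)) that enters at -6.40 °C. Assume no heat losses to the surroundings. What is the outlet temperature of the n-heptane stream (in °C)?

T_c,out = 19.4 °C

Heat released by hot stream: Q = 95.8 × 2.23 × (432 − 359) = 15595 kJ/min
Energy balance on cold side (adiabatic exchanger): Q = ṁ_c·Cp_c·(T_c,out − T_c,in)
T_c,out = -6.40 + 15595/(270 × 2.24) = 19.386 °C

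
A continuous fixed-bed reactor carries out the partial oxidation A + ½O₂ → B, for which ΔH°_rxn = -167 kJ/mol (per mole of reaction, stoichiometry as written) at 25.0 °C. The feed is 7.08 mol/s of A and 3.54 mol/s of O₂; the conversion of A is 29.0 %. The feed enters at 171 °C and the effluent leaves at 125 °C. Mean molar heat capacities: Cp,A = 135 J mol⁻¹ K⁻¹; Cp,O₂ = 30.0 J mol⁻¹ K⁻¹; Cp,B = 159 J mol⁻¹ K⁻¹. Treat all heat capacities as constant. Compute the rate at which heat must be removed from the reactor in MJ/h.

Q_out = 1400 MJ/h

Extent of reaction ξ = 0.290 × 7.08 = 2.0532 mol/s
Reaction term: ξ·ΔH°_rxn = 2.0532 × -167 = -342.88 kJ/s
Sensible, feed 171→25 °C: -155.05 kJ/s
Outlet flows (mol/s): A 5.0268, O₂ 2.5134, B 2.0532
Sensible, products 25→125 °C: 108.05 kJ/s
Q = ΔH = -389.89 kJ/s = -389.89 kW
Heat removed = 1403.6 MJ/h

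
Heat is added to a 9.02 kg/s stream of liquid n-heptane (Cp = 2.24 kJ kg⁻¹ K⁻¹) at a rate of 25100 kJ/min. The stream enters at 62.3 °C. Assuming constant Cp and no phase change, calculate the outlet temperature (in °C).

T_out = 83.0 °C

Q = 25100 kJ/min = 418.33 kJ/s
ΔT = Q/(ṁ·Cp) = 418.33/(9.02×2.24) = 20.705 K
T_out = 62.3 + 20.705 = 83.005 °C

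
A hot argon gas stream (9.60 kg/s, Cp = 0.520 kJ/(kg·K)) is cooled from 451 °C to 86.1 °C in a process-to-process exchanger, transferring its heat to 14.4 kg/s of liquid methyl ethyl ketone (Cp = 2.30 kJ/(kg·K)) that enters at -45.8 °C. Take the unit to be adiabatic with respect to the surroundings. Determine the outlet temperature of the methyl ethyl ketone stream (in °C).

T_c,out = 9.20 °C

Heat released by hot stream: Q = 9.60 × 0.520 × (451 − 86.1) = 1821.6 kJ/s
Energy balance on cold side (adiabatic exchanger): Q = ṁ_c·Cp_c·(T_c,out − T_c,in)
T_c,out = -45.8 + 1821.6/(14.4 × 2.30) = 9.1994 °C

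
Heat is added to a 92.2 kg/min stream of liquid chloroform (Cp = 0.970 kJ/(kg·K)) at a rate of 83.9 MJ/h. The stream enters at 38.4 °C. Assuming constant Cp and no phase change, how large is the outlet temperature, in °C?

Q = 83.9 MJ/h = 1398.3 kJ/min
ΔT = Q/(ṁ·Cp) = 1398.3/(92.2×0.970) = 15.635 K
T_out = 38.4 + 15.635 = 54.035 °C

T_out = 54.0 °C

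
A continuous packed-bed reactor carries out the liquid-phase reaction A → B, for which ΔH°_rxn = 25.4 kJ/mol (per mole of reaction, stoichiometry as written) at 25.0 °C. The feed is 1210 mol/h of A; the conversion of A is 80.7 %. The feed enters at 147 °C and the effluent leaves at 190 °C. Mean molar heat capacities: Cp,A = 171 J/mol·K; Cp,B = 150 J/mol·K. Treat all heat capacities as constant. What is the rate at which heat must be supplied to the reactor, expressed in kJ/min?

Extent of reaction ξ = 0.807 × 1210 = 976.47 mol/h
Reaction term: ξ·ΔH°_rxn = 976.47 × 25.4 = 24802 kJ/h
Sensible, feed 147→25 °C: -25243 kJ/h
Outlet flows (mol/h): A 233.53, B 976.47
Sensible, products 25→190 °C: 30757 kJ/h
Q = ΔH = 30316 kJ/h = 8.4211 kW
Heat supplied = 505.27 kJ/min

Q_in = 505 kJ/min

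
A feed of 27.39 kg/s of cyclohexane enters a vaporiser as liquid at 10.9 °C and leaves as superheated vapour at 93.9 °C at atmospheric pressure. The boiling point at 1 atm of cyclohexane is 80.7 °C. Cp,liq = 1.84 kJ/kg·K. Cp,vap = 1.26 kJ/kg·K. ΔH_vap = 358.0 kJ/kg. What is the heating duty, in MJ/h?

liquid 10.9→80.7 °C: 128.43 kJ/kg
vaporisation at 80.7 °C: 358 kJ/kg
vapour 80.7→93.9 °C: 16.632 kJ/kg
Δh = 128.43 + 358 + 16.632 = 503.06 kJ/kg
Q = ṁ·Δh = 27.39 kg/s × 503.06 kJ/kg = 13779 kJ/s
|Q| = 13779 kW = 49604 MJ/h

Q = 49600 MJ/h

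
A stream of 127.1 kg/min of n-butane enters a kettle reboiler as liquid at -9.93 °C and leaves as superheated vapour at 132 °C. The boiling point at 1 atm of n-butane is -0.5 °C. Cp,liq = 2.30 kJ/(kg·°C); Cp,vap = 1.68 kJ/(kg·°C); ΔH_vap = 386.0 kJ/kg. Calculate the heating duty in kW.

Q = 1340 kW

liquid -9.93→-0.5 °C: 21.689 kJ/kg
vaporisation at -0.5 °C: 386 kJ/kg
vapour -0.5→132 °C: 222.6 kJ/kg
Δh = 21.689 + 386 + 222.6 = 630.29 kJ/kg
Q = ṁ·Δh = 127.1 kg/min × 630.29 kJ/kg = 80110 kJ/min
|Q| = 1335.2 kW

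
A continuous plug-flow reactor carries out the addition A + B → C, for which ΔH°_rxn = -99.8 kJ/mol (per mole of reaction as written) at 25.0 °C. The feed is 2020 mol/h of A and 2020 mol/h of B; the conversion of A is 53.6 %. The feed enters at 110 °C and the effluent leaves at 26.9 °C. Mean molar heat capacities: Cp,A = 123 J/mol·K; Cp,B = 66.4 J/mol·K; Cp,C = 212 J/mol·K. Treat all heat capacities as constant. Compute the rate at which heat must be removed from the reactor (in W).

Q_out = 38800 W

Extent of reaction ξ = 0.536 × 2020 = 1082.7 mol/h
Reaction term: ξ·ΔH°_rxn = 1082.7 × -99.8 = -108060 kJ/h
Sensible, feed 110→25 °C: -32520 kJ/h
Outlet flows (mol/h): A 937.28, B 937.28, C 1082.7
Sensible, products 25→26.9 °C: 773.41 kJ/h
Q = ΔH = -139800 kJ/h = -38.834 kW
Heat removed = 38834 W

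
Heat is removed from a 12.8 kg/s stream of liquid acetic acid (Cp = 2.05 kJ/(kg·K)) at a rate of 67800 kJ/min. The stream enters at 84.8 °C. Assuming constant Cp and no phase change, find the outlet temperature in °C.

T_out = 41.7 °C

Q = 67800 kJ/min = 1130 kJ/s
ΔT = Q/(ṁ·Cp) = 1130/(12.8×2.05) = 43.064 K
T_out = 84.8 − 43.064 = 41.736 °C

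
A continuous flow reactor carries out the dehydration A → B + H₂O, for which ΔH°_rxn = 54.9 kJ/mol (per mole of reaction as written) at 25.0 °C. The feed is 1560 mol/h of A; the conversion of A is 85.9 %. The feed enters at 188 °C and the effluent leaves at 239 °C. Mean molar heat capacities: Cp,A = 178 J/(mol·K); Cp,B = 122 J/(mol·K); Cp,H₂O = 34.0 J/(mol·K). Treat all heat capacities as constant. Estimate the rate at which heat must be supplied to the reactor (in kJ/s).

Extent of reaction ξ = 0.859 × 1560 = 1340 mol/h
Reaction term: ξ·ΔH°_rxn = 1340 × 54.9 = 73568 kJ/h
Sensible, feed 188→25 °C: -45262 kJ/h
Outlet flows (mol/h): A 219.96, B 1340, H₂O 1340
Sensible, products 25→239 °C: 53115 kJ/h
Q = ΔH = 81421 kJ/h = 22.617 kW
Heat supplied = 22.617 kJ/s

Q_in = 22.6 kJ/s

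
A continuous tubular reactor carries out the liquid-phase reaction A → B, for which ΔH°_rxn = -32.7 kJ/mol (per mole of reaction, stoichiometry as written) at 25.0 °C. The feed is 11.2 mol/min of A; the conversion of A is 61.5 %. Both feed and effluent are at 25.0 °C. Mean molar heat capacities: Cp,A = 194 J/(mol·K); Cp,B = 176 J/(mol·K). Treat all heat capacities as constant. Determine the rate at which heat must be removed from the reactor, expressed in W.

Extent of reaction ξ = 0.615 × 11.2 = 6.888 mol/min
Reaction term: ξ·ΔH°_rxn = 6.888 × -32.7 = -225.24 kJ/min
Q = ΔH = -225.24 kJ/min = -3.754 kW
Heat removed = 3754 W

Q_out = 3750 W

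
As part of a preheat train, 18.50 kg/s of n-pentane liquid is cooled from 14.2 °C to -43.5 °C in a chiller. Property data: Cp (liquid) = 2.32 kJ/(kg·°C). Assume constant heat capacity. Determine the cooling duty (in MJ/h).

Q_c = 8920 MJ/h

Q = ṁ·Cp·ΔT = 18.50 × 2.32 × (-43.5 − 14.2) = -2476.5 kJ/s
Cooling duty = 8915.3 MJ/h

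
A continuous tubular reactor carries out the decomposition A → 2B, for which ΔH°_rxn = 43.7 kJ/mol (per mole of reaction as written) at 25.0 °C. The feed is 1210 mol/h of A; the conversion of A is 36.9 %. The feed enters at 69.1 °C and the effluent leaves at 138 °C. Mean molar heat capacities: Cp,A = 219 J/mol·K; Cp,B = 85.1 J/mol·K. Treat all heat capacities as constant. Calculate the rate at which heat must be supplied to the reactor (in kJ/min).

Extent of reaction ξ = 0.369 × 1210 = 446.49 mol/h
Reaction term: ξ·ΔH°_rxn = 446.49 × 43.7 = 19512 kJ/h
Sensible, feed 69.1→25 °C: -11686 kJ/h
Outlet flows (mol/h): A 763.51, B 892.98
Sensible, products 25→138 °C: 27482 kJ/h
Q = ΔH = 35307 kJ/h = 9.8076 kW
Heat supplied = 588.45 kJ/min

Q_in = 588 kJ/min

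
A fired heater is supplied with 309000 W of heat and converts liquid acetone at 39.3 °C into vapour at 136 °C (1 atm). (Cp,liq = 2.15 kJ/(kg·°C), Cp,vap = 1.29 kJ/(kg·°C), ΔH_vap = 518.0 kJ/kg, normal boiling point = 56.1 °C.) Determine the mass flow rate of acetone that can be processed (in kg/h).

ṁ = 1690 kg/h

Δh = 2.15×(56.1−39.3) + 518.0 + 1.29×(136−56.1) = 657.19 kJ/kg
Q = 309000 W = 309 kJ/s = 1.1124e+06 kJ/h
ṁ = Q/Δh = 1.1124e+06 / 657.19 = 1692.7 kg/h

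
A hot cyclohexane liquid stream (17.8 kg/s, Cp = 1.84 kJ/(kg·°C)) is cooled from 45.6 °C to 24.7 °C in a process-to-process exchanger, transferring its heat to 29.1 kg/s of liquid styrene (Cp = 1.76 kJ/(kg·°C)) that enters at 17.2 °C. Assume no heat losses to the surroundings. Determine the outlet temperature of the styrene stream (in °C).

T_c,out = 30.6 °C

Heat released by hot stream: Q = 17.8 × 1.84 × (45.6 − 24.7) = 684.52 kJ/s
Energy balance on cold side (adiabatic exchanger): Q = ṁ_c·Cp_c·(T_c,out − T_c,in)
T_c,out = 17.2 + 684.52/(29.1 × 1.76) = 30.565 °C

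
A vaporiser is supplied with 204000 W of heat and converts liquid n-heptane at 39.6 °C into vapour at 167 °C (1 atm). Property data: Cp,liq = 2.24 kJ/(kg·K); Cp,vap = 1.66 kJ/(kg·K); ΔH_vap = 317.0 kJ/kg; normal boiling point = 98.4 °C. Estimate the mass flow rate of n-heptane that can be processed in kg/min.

Δh = 2.24×(98.4−39.6) + 317.0 + 1.66×(167−98.4) = 562.59 kJ/kg
Q = 204000 W = 204 kJ/s = 12240 kJ/min
ṁ = Q/Δh = 12240 / 562.59 = 21.757 kg/min

ṁ = 21.8 kg/min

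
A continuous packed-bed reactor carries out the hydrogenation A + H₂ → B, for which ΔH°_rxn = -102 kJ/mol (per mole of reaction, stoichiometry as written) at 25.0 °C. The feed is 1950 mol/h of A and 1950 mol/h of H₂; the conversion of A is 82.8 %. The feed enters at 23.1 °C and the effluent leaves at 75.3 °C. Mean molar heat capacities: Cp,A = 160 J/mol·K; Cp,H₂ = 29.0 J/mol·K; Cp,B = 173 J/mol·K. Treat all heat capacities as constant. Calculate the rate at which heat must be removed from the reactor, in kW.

Q_out = 40.8 kW

Extent of reaction ξ = 0.828 × 1950 = 1614.6 mol/h
Reaction term: ξ·ΔH°_rxn = 1614.6 × -102 = -164690 kJ/h
Sensible, feed 23.1→25 °C: 700.24 kJ/h
Outlet flows (mol/h): A 335.4, H₂ 335.4, B 1614.6
Sensible, products 25→75.3 °C: 17239 kJ/h
Q = ΔH = -146750 kJ/h = -40.764 kW
Heat removed = 40.764 kW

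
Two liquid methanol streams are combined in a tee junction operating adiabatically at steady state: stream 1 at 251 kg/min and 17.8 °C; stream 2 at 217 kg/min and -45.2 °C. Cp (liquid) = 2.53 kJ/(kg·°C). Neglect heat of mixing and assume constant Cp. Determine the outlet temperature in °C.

Energy balance with Q = 0: Σ ṁᵢCp,ᵢ(T_out − Tᵢ) = 0
T_out = Σ ṁᵢCp,ᵢTᵢ / Σ ṁᵢCp,ᵢ
      = -13512 / 1184 = -11.412 °C

T_out = -11.4 °C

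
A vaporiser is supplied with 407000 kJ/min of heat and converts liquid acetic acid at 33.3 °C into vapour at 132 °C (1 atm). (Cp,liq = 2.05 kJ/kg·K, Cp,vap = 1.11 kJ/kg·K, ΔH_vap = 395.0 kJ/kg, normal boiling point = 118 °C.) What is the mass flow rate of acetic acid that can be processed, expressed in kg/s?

ṁ = 11.6 kg/s

Δh = 2.05×(118−33.3) + 395.0 + 1.11×(132−118) = 584.17 kJ/kg
Q = 407000 kJ/min = 6783.3 kJ/s = 6783.3 kJ/s
ṁ = Q/Δh = 6783.3 / 584.17 = 11.612 kg/s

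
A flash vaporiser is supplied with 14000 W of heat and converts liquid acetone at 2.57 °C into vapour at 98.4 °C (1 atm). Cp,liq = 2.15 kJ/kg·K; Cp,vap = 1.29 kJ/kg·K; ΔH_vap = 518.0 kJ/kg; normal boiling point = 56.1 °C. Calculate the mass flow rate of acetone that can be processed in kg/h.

ṁ = 73.3 kg/h

Δh = 2.15×(56.1−2.57) + 518.0 + 1.29×(98.4−56.1) = 687.66 kJ/kg
Q = 14000 W = 14 kJ/s = 50400 kJ/h
ṁ = Q/Δh = 50400 / 687.66 = 73.292 kg/h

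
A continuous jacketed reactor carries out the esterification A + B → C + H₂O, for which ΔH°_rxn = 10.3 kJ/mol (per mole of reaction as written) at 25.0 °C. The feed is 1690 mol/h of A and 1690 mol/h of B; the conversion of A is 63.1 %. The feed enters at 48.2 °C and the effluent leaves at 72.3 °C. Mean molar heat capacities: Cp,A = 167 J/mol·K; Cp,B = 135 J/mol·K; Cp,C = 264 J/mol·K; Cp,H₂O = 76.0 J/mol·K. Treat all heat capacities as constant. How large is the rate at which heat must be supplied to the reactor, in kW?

Extent of reaction ξ = 0.631 × 1690 = 1066.4 mol/h
Reaction term: ξ·ΔH°_rxn = 1066.4 × 10.3 = 10984 kJ/h
Sensible, feed 48.2→25 °C: -11841 kJ/h
Outlet flows (mol/h): A 623.61, B 623.61, C 1066.4, H₂O 1066.4
Sensible, products 25→72.3 °C: 26058 kJ/h
Q = ΔH = 25201 kJ/h = 7.0002 kW
Heat supplied = 7.0002 kW

Q_in = 7.00 kW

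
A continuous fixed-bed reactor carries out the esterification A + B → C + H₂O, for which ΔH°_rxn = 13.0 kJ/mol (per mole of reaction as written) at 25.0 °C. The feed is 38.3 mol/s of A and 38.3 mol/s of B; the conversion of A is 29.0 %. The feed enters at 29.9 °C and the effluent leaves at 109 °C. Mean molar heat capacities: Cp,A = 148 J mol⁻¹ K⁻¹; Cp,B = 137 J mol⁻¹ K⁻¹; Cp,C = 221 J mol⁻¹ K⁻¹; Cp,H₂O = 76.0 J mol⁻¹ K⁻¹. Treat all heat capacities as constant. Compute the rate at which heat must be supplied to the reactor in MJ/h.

Extent of reaction ξ = 0.290 × 38.3 = 11.107 mol/s
Reaction term: ξ·ΔH°_rxn = 11.107 × 13.0 = 144.39 kJ/s
Sensible, feed 29.9→25 °C: -53.486 kJ/s
Outlet flows (mol/s): A 27.193, B 27.193, C 11.107, H₂O 11.107
Sensible, products 25→109 °C: 928.1 kJ/s
Q = ΔH = 1019 kJ/s = 1019 kW
Heat supplied = 3668.4 MJ/h

Q_in = 3670 MJ/h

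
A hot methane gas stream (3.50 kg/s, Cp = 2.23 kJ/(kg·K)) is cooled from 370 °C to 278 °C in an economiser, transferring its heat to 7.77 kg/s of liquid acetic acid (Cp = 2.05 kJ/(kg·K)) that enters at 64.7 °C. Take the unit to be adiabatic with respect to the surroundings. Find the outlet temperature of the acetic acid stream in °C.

T_c,out = 110 °C

Heat released by hot stream: Q = 3.50 × 2.23 × (370 − 278) = 718.06 kJ/s
Energy balance on cold side (adiabatic exchanger): Q = ṁ_c·Cp_c·(T_c,out − T_c,in)
T_c,out = 64.7 + 718.06/(7.77 × 2.05) = 109.78 °C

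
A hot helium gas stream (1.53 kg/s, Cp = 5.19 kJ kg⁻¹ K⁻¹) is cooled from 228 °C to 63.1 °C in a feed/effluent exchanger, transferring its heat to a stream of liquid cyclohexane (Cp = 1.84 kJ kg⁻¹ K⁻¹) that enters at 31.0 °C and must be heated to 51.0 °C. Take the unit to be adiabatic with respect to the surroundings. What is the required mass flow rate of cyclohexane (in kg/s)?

ṁ_c = 35.6 kg/s

Heat released by hot stream: Q = 1.53 × 5.19 × (228 − 63.1) = 1309.4 kJ/s
Energy balance on cold side (adiabatic exchanger): Q = ṁ_c·Cp_c·(T_c,out − T_c,in)
ṁ_c = 1309.4 / [1.84 × (51.0 − 31.0)] = 35.582 kg/s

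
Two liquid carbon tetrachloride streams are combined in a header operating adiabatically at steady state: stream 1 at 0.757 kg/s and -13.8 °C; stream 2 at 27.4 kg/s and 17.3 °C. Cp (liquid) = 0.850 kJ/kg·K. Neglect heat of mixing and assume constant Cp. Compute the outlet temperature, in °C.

No heat crosses the boundary, so H_out = H_in.
T_out = Σ ṁᵢCp,ᵢTᵢ / Σ ṁᵢCp,ᵢ
      = 394.04 / 23.933 = 16.464 °C

T_out = 16.5 °C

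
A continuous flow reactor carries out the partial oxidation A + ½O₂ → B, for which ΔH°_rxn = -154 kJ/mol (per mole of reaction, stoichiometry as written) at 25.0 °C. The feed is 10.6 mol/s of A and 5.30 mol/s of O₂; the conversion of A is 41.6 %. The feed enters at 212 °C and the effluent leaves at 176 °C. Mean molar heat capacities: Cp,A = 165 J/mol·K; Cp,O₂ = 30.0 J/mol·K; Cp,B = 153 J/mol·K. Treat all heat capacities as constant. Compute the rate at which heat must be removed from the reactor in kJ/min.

Extent of reaction ξ = 0.416 × 10.6 = 4.4096 mol/s
Reaction term: ξ·ΔH°_rxn = 4.4096 × -154 = -679.08 kJ/s
Sensible, feed 212→25 °C: -356.8 kJ/s
Outlet flows (mol/s): A 6.1904, O₂ 3.0952, B 4.4096
Sensible, products 25→176 °C: 270.13 kJ/s
Q = ΔH = -765.74 kJ/s = -765.74 kW
Heat removed = 45945 kJ/min

Q_out = 45900 kJ/min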